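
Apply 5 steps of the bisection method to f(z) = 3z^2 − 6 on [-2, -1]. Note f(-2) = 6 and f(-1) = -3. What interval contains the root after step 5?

[-1.4375, -1.40625]

z = -1.5 gives f = 0.75, positive; keep [-1.5, -1]
z = -1.25 gives f = -1.3125, negative; keep [-1.5, -1.25]
z = -1.375 gives f = -0.328125, negative; keep [-1.5, -1.375]
z = -1.4375 gives f = 0.1992, positive; keep [-1.4375, -1.375]
z = -1.40625 gives f = -0.0674, negative; keep [-1.4375, -1.40625]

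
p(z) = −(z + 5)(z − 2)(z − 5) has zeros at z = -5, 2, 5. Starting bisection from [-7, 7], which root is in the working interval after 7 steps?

-5

z = 0 gives p = -50, negative; keep [-7, 0]
z = -3.5 gives p = -70.125, negative; keep [-7, -3.5]
z = -5.25 gives p = 18.578125, positive; keep [-5.25, -3.5]
z = -4.375 gives p = -37.3535, negative; keep [-5.25, -4.375]
z = -4.8125 gives p = -12.5339, negative; keep [-5.25, -4.8125]
z = -5.03125 gives p = 2.2041, positive; keep [-5.03125, -4.8125]
z = -4.921875 gives p = -5.3655, negative; keep [-5.03125, -4.921875]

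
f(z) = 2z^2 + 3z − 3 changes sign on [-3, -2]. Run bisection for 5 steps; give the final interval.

[-2.1875, -2.15625]

m = -2.5, f(m) = 2 (+); new bracket [-2.5, -2]
m = -2.25, f(m) = 0.375 (+); new bracket [-2.25, -2]
m = -2.125, f(m) = -0.34375 (−); new bracket [-2.25, -2.125]
m = -2.1875, f(m) = 0.0078 (+); new bracket [-2.1875, -2.125]
m = -2.15625, f(m) = -0.1699 (−); new bracket [-2.1875, -2.15625]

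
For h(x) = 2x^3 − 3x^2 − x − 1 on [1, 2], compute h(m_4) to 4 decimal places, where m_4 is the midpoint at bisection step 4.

0.3472

x = 1.5 gives h = -2.5, negative; keep [1.5, 2]
x = 1.75 gives h = -1.21875, negative; keep [1.75, 2]
x = 1.875 gives h = -0.238281, negative; keep [1.875, 2]
x = 1.9375 gives h = 0.3472, positive; keep [1.875, 1.9375]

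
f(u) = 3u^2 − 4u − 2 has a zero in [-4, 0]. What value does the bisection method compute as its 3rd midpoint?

-0.5

m = -2, f(m) = 18 (+); new bracket [-2, 0]
m = -1, f(m) = 5 (+); new bracket [-1, 0]
m = -0.5, f(m) = 0.75 (+); new bracket [-0.5, 0]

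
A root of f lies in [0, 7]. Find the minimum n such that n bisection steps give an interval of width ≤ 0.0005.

Width after n steps is 7/2^n. Need 2^n ≥ 7/0.0005 = 14000.
2^13 = 8192 < 14000 ≤ 2^14 = 16384, so n = 14.

14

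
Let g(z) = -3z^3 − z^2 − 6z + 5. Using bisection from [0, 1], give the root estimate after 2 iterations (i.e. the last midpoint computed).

0.75

z = 0.5 gives g = 1.375, positive; keep [0.5, 1]
z = 0.75 gives g = -1.328125, negative; keep [0.5, 0.75]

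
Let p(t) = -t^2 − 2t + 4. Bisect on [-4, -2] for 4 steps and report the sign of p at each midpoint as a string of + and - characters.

+--+

p(-3) = 1 > 0, so the root lies in [-4, -3]
p(-3.5) = -1.25 < 0, so the root lies in [-3.5, -3]
p(-3.25) = -0.0625 < 0, so the root lies in [-3.25, -3]
p(-3.125) = 0.4844 > 0, so the root lies in [-3.25, -3.125]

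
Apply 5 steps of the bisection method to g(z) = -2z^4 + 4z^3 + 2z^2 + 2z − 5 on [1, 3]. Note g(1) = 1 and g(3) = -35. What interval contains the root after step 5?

m = 2, g(m) = 7 (+); new bracket [2, 3]
m = 2.5, g(m) = -3.125 (−); new bracket [2, 2.5]
m = 2.25, g(m) = 3.929688 (+); new bracket [2.25, 2.5]
m = 2.375, g(m) = 0.9839 (+); new bracket [2.375, 2.5]
m = 2.4375, g(m) = -0.9141 (−); new bracket [2.375, 2.4375]

[2.375, 2.4375]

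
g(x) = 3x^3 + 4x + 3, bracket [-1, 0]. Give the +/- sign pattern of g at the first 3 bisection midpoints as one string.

+--

g(-0.5) = 0.625 > 0, so the root lies in [-1, -0.5]
g(-0.75) = -1.265625 < 0, so the root lies in [-0.75, -0.5]
g(-0.625) = -0.232422 < 0, so the root lies in [-0.625, -0.5]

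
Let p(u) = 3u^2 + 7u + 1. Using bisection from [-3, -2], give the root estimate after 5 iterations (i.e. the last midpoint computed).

u = -2.5 gives p = 2.25, positive; keep [-2.5, -2]
u = -2.25 gives p = 0.4375, positive; keep [-2.25, -2]
u = -2.125 gives p = -0.328125, negative; keep [-2.25, -2.125]
u = -2.1875 gives p = 0.043, positive; keep [-2.1875, -2.125]
u = -2.15625 gives p = -0.1455, negative; keep [-2.1875, -2.15625]

-2.15625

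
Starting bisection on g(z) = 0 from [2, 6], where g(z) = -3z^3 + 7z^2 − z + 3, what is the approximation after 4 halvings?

g(4) = -81 < 0, so the root lies in [2, 4]
g(3) = -18 < 0, so the root lies in [2, 3]
g(2.5) = -2.625 < 0, so the root lies in [2, 2.5]
g(2.25) = 2.0156 > 0, so the root lies in [2.25, 2.5]

2.25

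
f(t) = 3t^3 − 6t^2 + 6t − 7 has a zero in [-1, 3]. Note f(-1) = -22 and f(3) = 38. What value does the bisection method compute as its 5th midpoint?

1.625

t = 1 gives f = -4, negative; keep [1, 3]
t = 2 gives f = 5, positive; keep [1, 2]
t = 1.5 gives f = -1.375, negative; keep [1.5, 2]
t = 1.75 gives f = 1.2031, positive; keep [1.5, 1.75]
t = 1.625 gives f = -0.2207, negative; keep [1.625, 1.75]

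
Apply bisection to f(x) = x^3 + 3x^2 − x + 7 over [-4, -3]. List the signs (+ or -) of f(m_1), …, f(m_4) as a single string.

++--

x = -3.5 gives f = 4.375, positive; keep [-4, -3.5]
x = -3.75 gives f = 0.203125, positive; keep [-4, -3.75]
x = -3.875 gives f = -2.263672, negative; keep [-3.875, -3.75]
x = -3.8125 gives f = -0.9973, negative; keep [-3.8125, -3.75]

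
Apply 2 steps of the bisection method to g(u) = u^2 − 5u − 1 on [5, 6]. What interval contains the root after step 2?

[5, 5.25]

g(5.5) = 1.75 > 0, so the root lies in [5, 5.5]
g(5.25) = 0.3125 > 0, so the root lies in [5, 5.25]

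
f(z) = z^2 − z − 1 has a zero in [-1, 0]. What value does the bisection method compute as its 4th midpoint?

f(-0.5) = -0.25 < 0, so the root lies in [-1, -0.5]
f(-0.75) = 0.3125 > 0, so the root lies in [-0.75, -0.5]
f(-0.625) = 0.015625 > 0, so the root lies in [-0.625, -0.5]
f(-0.5625) = -0.1211 < 0, so the root lies in [-0.625, -0.5625]

-0.5625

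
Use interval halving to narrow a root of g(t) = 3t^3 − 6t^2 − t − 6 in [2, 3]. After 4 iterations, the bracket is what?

[2.4375, 2.5]

t = 2.5 gives g = 0.875, positive; keep [2, 2.5]
t = 2.25 gives g = -4.453125, negative; keep [2.25, 2.5]
t = 2.375 gives g = -2.029297, negative; keep [2.375, 2.5]
t = 2.4375 gives g = -0.6394, negative; keep [2.4375, 2.5]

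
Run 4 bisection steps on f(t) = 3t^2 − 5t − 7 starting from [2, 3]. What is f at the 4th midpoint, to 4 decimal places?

-0.1133

t = 2.5 gives f = -0.75, negative; keep [2.5, 3]
t = 2.75 gives f = 1.9375, positive; keep [2.5, 2.75]
t = 2.625 gives f = 0.546875, positive; keep [2.5, 2.625]
t = 2.5625 gives f = -0.1133, negative; keep [2.5625, 2.625]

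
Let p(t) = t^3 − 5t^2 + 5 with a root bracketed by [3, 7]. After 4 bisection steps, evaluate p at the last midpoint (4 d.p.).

m = 5, p(m) = 5 (+); new bracket [3, 5]
m = 4, p(m) = -11 (−); new bracket [4, 5]
m = 4.5, p(m) = -5.125 (−); new bracket [4.5, 5]
m = 4.75, p(m) = -0.6406 (−); new bracket [4.75, 5]

-0.6406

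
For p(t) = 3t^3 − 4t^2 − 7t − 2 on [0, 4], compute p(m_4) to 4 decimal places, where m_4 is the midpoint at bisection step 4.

-3.8281

m = 2, p(m) = -8 (−); new bracket [2, 4]
m = 3, p(m) = 22 (+); new bracket [2, 3]
m = 2.5, p(m) = 2.375 (+); new bracket [2, 2.5]
m = 2.25, p(m) = -3.8281 (−); new bracket [2.25, 2.5]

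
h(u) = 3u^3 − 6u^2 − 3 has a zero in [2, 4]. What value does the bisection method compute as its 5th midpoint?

2.1875

m = 3, h(m) = 24 (+); new bracket [2, 3]
m = 2.5, h(m) = 6.375 (+); new bracket [2, 2.5]
m = 2.25, h(m) = 0.796875 (+); new bracket [2, 2.25]
m = 2.125, h(m) = -1.3066 (−); new bracket [2.125, 2.25]
m = 2.1875, h(m) = -0.3083 (−); new bracket [2.1875, 2.25]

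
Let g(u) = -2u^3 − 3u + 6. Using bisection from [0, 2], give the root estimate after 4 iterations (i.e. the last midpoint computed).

1.125

g(1) = 1 > 0, so the root lies in [1, 2]
g(1.5) = -5.25 < 0, so the root lies in [1, 1.5]
g(1.25) = -1.65625 < 0, so the root lies in [1, 1.25]
g(1.125) = -0.2227 < 0, so the root lies in [1, 1.125]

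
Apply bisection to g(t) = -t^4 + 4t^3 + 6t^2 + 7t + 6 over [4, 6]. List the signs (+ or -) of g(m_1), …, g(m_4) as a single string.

+-++

t = 5 gives g = 66, positive; keep [5, 6]
t = 5.5 gives g = -23.5625, negative; keep [5, 5.5]
t = 5.25 gives g = 27.246094, positive; keep [5.25, 5.5]
t = 5.375 gives g = 3.449, positive; keep [5.375, 5.5]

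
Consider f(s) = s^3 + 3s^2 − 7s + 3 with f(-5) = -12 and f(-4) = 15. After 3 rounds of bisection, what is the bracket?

[-4.75, -4.625]

m = -4.5, f(m) = 4.125 (+); new bracket [-5, -4.5]
m = -4.75, f(m) = -3.234375 (−); new bracket [-4.75, -4.5]
m = -4.625, f(m) = 0.615234 (+); new bracket [-4.75, -4.625]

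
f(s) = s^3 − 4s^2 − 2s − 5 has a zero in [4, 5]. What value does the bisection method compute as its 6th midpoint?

midpoint 4.5: f = -3.875 < 0 → [4.5, 5]
midpoint 4.75: f = 2.421875 > 0 → [4.5, 4.75]
midpoint 4.625: f = -0.880859 < 0 → [4.625, 4.75]
midpoint 4.6875: f = 0.7312 > 0 → [4.625, 4.6875]
midpoint 4.65625: f = -0.0846 < 0 → [4.65625, 4.6875]
midpoint 4.671875: f = 0.3209 > 0 → [4.65625, 4.671875]

4.671875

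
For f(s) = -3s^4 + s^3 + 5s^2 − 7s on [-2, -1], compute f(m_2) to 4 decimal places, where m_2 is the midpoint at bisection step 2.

f(-1.5) = 3.1875 > 0, so the root lies in [-2, -1.5]
f(-1.75) = -5.933594 < 0, so the root lies in [-1.75, -1.5]

-5.9336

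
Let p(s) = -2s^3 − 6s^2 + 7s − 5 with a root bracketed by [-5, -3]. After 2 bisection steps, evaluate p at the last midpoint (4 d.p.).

p(-4) = -1 < 0, so the root lies in [-5, -4]
p(-4.5) = 24.25 > 0, so the root lies in [-4.5, -4]

24.2500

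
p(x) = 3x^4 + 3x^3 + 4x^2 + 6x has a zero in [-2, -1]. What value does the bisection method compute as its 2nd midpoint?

midpoint -1.5: p = 5.0625 > 0 → [-1.5, -1]
midpoint -1.25: p = 0.214844 > 0 → [-1.25, -1]

-1.25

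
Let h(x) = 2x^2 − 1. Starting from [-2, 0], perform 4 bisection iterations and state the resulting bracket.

midpoint -1: h = 1 > 0 → [-1, 0]
midpoint -0.5: h = -0.5 < 0 → [-1, -0.5]
midpoint -0.75: h = 0.125 > 0 → [-0.75, -0.5]
midpoint -0.625: h = -0.2188 < 0 → [-0.75, -0.625]

[-0.75, -0.625]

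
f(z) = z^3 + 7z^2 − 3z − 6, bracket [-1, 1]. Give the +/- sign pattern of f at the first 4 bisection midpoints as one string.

f(0) = -6 < 0, so the root lies in [-1, 0]
f(-0.5) = -2.875 < 0, so the root lies in [-1, -0.5]
f(-0.75) = -0.234375 < 0, so the root lies in [-1, -0.75]
f(-0.875) = 1.3145 > 0, so the root lies in [-0.875, -0.75]

---+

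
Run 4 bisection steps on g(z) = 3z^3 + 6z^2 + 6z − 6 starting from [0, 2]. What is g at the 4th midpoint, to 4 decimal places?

midpoint 1: g = 9 > 0 → [0, 1]
midpoint 0.5: g = -1.125 < 0 → [0.5, 1]
midpoint 0.75: g = 3.140625 > 0 → [0.5, 0.75]
midpoint 0.625: g = 0.8262 > 0 → [0.5, 0.625]

0.8262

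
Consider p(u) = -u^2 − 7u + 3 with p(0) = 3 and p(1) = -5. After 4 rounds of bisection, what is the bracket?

[0.375, 0.4375]

midpoint 0.5: p = -0.75 < 0 → [0, 0.5]
midpoint 0.25: p = 1.1875 > 0 → [0.25, 0.5]
midpoint 0.375: p = 0.234375 > 0 → [0.375, 0.5]
midpoint 0.4375: p = -0.2539 < 0 → [0.375, 0.4375]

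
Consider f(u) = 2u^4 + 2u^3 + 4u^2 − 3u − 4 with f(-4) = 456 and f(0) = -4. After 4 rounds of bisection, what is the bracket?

u = -2 gives f = 34, positive; keep [-2, 0]
u = -1 gives f = 3, positive; keep [-1, 0]
u = -0.5 gives f = -1.625, negative; keep [-1, -0.5]
u = -0.75 gives f = 0.2891, positive; keep [-0.75, -0.5]

[-0.75, -0.5]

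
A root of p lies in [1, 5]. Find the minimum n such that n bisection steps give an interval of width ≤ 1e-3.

Width after n steps is 4/2^n. Need 2^n ≥ 4/1e-3 = 4000.
2^11 = 2048 < 4000 ≤ 2^12 = 4096, so n = 12.

12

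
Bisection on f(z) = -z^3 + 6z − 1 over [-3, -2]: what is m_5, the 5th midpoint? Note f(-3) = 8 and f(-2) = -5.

m = -2.5, f(m) = -0.375 (−); new bracket [-3, -2.5]
m = -2.75, f(m) = 3.296875 (+); new bracket [-2.75, -2.5]
m = -2.625, f(m) = 1.337891 (+); new bracket [-2.625, -2.5]
m = -2.5625, f(m) = 0.4514 (+); new bracket [-2.5625, -2.5]
m = -2.53125, f(m) = 0.0308 (+); new bracket [-2.53125, -2.5]

-2.53125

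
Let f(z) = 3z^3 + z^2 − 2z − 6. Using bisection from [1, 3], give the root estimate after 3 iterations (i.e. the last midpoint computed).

z = 2 gives f = 18, positive; keep [1, 2]
z = 1.5 gives f = 3.375, positive; keep [1, 1.5]
z = 1.25 gives f = -1.078125, negative; keep [1.25, 1.5]

1.25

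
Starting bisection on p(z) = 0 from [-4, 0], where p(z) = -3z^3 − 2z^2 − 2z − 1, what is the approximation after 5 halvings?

-0.625

midpoint -2: p = 19 > 0 → [-2, 0]
midpoint -1: p = 2 > 0 → [-1, 0]
midpoint -0.5: p = -0.125 < 0 → [-1, -0.5]
midpoint -0.75: p = 0.6406 > 0 → [-0.75, -0.5]
midpoint -0.625: p = 0.2012 > 0 → [-0.625, -0.5]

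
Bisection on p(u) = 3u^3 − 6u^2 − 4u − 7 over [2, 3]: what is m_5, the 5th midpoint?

2.78125

p(2.5) = -7.625 < 0, so the root lies in [2.5, 3]
p(2.75) = -0.984375 < 0, so the root lies in [2.75, 3]
p(2.875) = 3.197266 > 0, so the root lies in [2.75, 2.875]
p(2.8125) = 1.031 > 0, so the root lies in [2.75, 2.8125]
p(2.78125) = 0.0047 > 0, so the root lies in [2.75, 2.78125]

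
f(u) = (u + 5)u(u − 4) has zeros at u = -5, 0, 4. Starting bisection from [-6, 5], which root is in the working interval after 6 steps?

u = -0.5 gives f = 10.125, positive; keep [-6, -0.5]
u = -3.25 gives f = 41.234375, positive; keep [-6, -3.25]
u = -4.625 gives f = 14.958984, positive; keep [-6, -4.625]
u = -5.3125 gives f = -15.4602, negative; keep [-5.3125, -4.625]
u = -4.96875 gives f = 1.3926, positive; keep [-5.3125, -4.96875]
u = -5.140625 gives f = -6.6078, negative; keep [-5.140625, -4.96875]

-5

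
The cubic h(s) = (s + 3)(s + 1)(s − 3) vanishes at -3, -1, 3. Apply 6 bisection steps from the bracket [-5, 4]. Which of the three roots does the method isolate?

h(-0.5) = -4.375 < 0, so the root lies in [-0.5, 4]
h(1.75) = -16.328125 < 0, so the root lies in [1.75, 4]
h(2.875) = -2.845703 < 0, so the root lies in [2.875, 4]
h(3.4375) = 12.4978 > 0, so the root lies in [2.875, 3.4375]
h(3.15625) = 3.998 > 0, so the root lies in [2.875, 3.15625]
h(3.015625) = 0.3774 > 0, so the root lies in [2.875, 3.015625]

3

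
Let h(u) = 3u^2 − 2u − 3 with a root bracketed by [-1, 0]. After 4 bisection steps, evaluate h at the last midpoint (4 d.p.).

h(-0.5) = -1.25 < 0, so the root lies in [-1, -0.5]
h(-0.75) = 0.1875 > 0, so the root lies in [-0.75, -0.5]
h(-0.625) = -0.578125 < 0, so the root lies in [-0.75, -0.625]
h(-0.6875) = -0.207 < 0, so the root lies in [-0.75, -0.6875]

-0.2070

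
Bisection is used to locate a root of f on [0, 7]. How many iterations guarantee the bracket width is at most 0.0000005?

Width after n steps is 7/2^n. Need 2^n ≥ 7/0.0000005 = 14000000.
2^23 = 8388608 < 14000000 ≤ 2^24 = 16777216, so n = 24.

24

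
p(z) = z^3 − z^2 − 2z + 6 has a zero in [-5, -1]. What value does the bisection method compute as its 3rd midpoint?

m = -3, p(m) = -24 (−); new bracket [-3, -1]
m = -2, p(m) = -2 (−); new bracket [-2, -1]
m = -1.5, p(m) = 3.375 (+); new bracket [-2, -1.5]

-1.5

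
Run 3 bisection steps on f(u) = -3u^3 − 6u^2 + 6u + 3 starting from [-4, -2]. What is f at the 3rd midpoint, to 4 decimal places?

3.5156

midpoint -3: f = 12 > 0 → [-3, -2]
midpoint -2.5: f = -2.625 < 0 → [-3, -2.5]
midpoint -2.75: f = 3.515625 > 0 → [-2.75, -2.5]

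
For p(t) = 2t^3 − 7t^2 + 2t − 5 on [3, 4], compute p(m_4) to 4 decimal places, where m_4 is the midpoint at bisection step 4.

p(3.5) = 2 > 0, so the root lies in [3, 3.5]
p(3.25) = -3.78125 < 0, so the root lies in [3.25, 3.5]
p(3.375) = -1.097656 < 0, so the root lies in [3.375, 3.5]
p(3.4375) = 0.3979 > 0, so the root lies in [3.375, 3.4375]

0.3979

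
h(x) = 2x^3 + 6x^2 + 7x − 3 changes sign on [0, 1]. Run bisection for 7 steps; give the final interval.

x = 0.5 gives h = 2.25, positive; keep [0, 0.5]
x = 0.25 gives h = -0.84375, negative; keep [0.25, 0.5]
x = 0.375 gives h = 0.574219, positive; keep [0.25, 0.375]
x = 0.3125 gives h = -0.1655, negative; keep [0.3125, 0.375]
x = 0.34375 gives h = 0.1965, positive; keep [0.3125, 0.34375]
x = 0.328125 gives h = 0.0135, positive; keep [0.3125, 0.328125]
x = 0.3203125 gives h = -0.0765, negative; keep [0.3203125, 0.328125]

[0.3203125, 0.328125]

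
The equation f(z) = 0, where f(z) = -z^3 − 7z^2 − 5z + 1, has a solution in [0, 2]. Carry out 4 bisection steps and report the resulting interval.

[0.125, 0.25]

m = 1, f(m) = -12 (−); new bracket [0, 1]
m = 0.5, f(m) = -3.375 (−); new bracket [0, 0.5]
m = 0.25, f(m) = -0.703125 (−); new bracket [0, 0.25]
m = 0.125, f(m) = 0.2637 (+); new bracket [0.125, 0.25]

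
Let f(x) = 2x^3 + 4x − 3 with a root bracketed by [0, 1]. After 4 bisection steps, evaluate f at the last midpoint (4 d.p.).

m = 0.5, f(m) = -0.75 (−); new bracket [0.5, 1]
m = 0.75, f(m) = 0.84375 (+); new bracket [0.5, 0.75]
m = 0.625, f(m) = -0.011719 (−); new bracket [0.625, 0.75]
m = 0.6875, f(m) = 0.3999 (+); new bracket [0.625, 0.6875]

0.3999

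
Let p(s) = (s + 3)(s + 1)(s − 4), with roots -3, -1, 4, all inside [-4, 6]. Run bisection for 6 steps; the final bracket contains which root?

4

midpoint 1: p = -24 < 0 → [1, 6]
midpoint 3.5: p = -14.625 < 0 → [3.5, 6]
midpoint 4.75: p = 33.421875 > 0 → [3.5, 4.75]
midpoint 4.125: p = 4.5645 > 0 → [3.5, 4.125]
midpoint 3.8125: p = -6.1472 < 0 → [3.8125, 4.125]
midpoint 3.96875: p = -1.0821 < 0 → [3.96875, 4.125]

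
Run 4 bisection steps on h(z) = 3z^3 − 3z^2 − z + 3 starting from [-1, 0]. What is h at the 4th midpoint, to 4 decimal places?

h(-0.5) = 2.375 > 0, so the root lies in [-1, -0.5]
h(-0.75) = 0.796875 > 0, so the root lies in [-1, -0.75]
h(-0.875) = -0.431641 < 0, so the root lies in [-0.875, -0.75]
h(-0.8125) = 0.2229 > 0, so the root lies in [-0.875, -0.8125]

0.2229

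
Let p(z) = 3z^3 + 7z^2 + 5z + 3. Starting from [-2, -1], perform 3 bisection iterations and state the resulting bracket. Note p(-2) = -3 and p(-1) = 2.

[-1.75, -1.625]

midpoint -1.5: p = 1.125 > 0 → [-2, -1.5]
midpoint -1.75: p = -0.390625 < 0 → [-1.75, -1.5]
midpoint -1.625: p = 0.486328 > 0 → [-1.75, -1.625]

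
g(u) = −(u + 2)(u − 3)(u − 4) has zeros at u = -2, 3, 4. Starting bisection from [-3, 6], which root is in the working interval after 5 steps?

-2

g(1.5) = -13.125 < 0, so the root lies in [-3, 1.5]
g(-0.75) = -22.265625 < 0, so the root lies in [-3, -0.75]
g(-1.875) = -3.580078 < 0, so the root lies in [-3, -1.875]
g(-2.4375) = 15.3142 > 0, so the root lies in [-2.4375, -1.875]
g(-2.15625) = 4.9599 > 0, so the root lies in [-2.15625, -1.875]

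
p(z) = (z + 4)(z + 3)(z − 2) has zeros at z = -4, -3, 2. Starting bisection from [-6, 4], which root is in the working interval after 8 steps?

2

p(-1) = -18 < 0, so the root lies in [-1, 4]
p(1.5) = -12.375 < 0, so the root lies in [1.5, 4]
p(2.75) = 29.109375 > 0, so the root lies in [1.5, 2.75]
p(2.125) = 3.9238 > 0, so the root lies in [1.5, 2.125]
p(1.8125) = -5.2449 < 0, so the root lies in [1.8125, 2.125]
p(1.96875) = -0.9268 < 0, so the root lies in [1.96875, 2.125]
p(2.046875) = 1.4305 > 0, so the root lies in [1.96875, 2.046875]
p(2.0078125) = 0.235 > 0, so the root lies in [1.96875, 2.0078125]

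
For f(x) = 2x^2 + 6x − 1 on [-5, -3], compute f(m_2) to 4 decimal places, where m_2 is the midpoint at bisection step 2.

2.5000

m = -4, f(m) = 7 (+); new bracket [-4, -3]
m = -3.5, f(m) = 2.5 (+); new bracket [-3.5, -3]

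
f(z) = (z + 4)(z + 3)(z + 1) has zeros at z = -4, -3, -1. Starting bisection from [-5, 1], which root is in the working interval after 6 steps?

-1

m = -2, f(m) = -2 (−); new bracket [-2, 1]
m = -0.5, f(m) = 4.375 (+); new bracket [-2, -0.5]
m = -1.25, f(m) = -1.203125 (−); new bracket [-1.25, -0.5]
m = -0.875, f(m) = 0.8301 (+); new bracket [-1.25, -0.875]
m = -1.0625, f(m) = -0.3557 (−); new bracket [-1.0625, -0.875]
m = -0.96875, f(m) = 0.1924 (+); new bracket [-1.0625, -0.96875]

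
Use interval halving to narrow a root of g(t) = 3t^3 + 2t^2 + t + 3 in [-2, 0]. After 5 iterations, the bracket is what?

t = -1 gives g = 1, positive; keep [-2, -1]
t = -1.5 gives g = -4.125, negative; keep [-1.5, -1]
t = -1.25 gives g = -0.984375, negative; keep [-1.25, -1]
t = -1.125 gives g = 0.1348, positive; keep [-1.25, -1.125]
t = -1.1875 gives g = -0.3909, negative; keep [-1.1875, -1.125]

[-1.1875, -1.125]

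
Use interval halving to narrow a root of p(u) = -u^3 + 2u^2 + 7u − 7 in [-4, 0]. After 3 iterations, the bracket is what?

[-2.5, -2]

midpoint -2: p = -5 < 0 → [-4, -2]
midpoint -3: p = 17 > 0 → [-3, -2]
midpoint -2.5: p = 3.625 > 0 → [-2.5, -2]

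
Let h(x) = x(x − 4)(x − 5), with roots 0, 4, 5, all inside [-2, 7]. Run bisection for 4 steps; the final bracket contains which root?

m = 2.5, h(m) = 9.375 (+); new bracket [-2, 2.5]
m = 0.25, h(m) = 4.453125 (+); new bracket [-2, 0.25]
m = -0.875, h(m) = -25.060547 (−); new bracket [-0.875, 0.25]
m = -0.3125, h(m) = -7.1594 (−); new bracket [-0.3125, 0.25]

0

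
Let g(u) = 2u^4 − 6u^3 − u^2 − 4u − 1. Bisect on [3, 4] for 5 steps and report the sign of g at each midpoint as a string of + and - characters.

+-+-+

g(3.5) = 15.625 > 0, so the root lies in [3, 3.5]
g(3.25) = -7.398438 < 0, so the root lies in [3.25, 3.5]
g(3.375) = 2.941895 > 0, so the root lies in [3.25, 3.375]
g(3.3125) = -2.5058 < 0, so the root lies in [3.3125, 3.375]
g(3.34375) = 0.1468 > 0, so the root lies in [3.3125, 3.34375]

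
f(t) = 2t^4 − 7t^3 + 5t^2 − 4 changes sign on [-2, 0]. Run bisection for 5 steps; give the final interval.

midpoint -1: f = 10 > 0 → [-1, 0]
midpoint -0.5: f = -1.75 < 0 → [-1, -0.5]
midpoint -0.75: f = 2.398438 > 0 → [-0.75, -0.5]
midpoint -0.625: f = -0.0327 < 0 → [-0.75, -0.625]
midpoint -0.6875: f = 1.0847 > 0 → [-0.6875, -0.625]

[-0.6875, -0.625]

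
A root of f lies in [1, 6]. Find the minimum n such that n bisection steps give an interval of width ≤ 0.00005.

17

Width after n steps is 5/2^n. Need 2^n ≥ 5/0.00005 = 100000.
2^16 = 65536 < 100000 ≤ 2^17 = 131072, so n = 17.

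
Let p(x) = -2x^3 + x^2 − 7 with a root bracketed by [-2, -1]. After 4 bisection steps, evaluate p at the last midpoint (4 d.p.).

p(-1.5) = 2 > 0, so the root lies in [-1.5, -1]
p(-1.25) = -1.53125 < 0, so the root lies in [-1.5, -1.25]
p(-1.375) = 0.089844 > 0, so the root lies in [-1.375, -1.25]
p(-1.3125) = -0.7554 < 0, so the root lies in [-1.375, -1.3125]

-0.7554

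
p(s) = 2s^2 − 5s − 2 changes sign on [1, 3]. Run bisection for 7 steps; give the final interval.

midpoint 2: p = -4 < 0 → [2, 3]
midpoint 2.5: p = -2 < 0 → [2.5, 3]
midpoint 2.75: p = -0.625 < 0 → [2.75, 3]
midpoint 2.875: p = 0.1562 > 0 → [2.75, 2.875]
midpoint 2.8125: p = -0.2422 < 0 → [2.8125, 2.875]
midpoint 2.84375: p = -0.0449 < 0 → [2.84375, 2.875]
midpoint 2.859375: p = 0.0552 > 0 → [2.84375, 2.859375]

[2.84375, 2.859375]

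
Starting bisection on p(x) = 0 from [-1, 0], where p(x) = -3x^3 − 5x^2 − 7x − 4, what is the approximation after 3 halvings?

-0.875

midpoint -0.5: p = -1.375 < 0 → [-1, -0.5]
midpoint -0.75: p = -0.296875 < 0 → [-1, -0.75]
midpoint -0.875: p = 0.306641 > 0 → [-0.875, -0.75]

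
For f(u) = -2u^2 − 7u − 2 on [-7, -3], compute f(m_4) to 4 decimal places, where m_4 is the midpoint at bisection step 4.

-0.3750

m = -5, f(m) = -17 (−); new bracket [-5, -3]
m = -4, f(m) = -6 (−); new bracket [-4, -3]
m = -3.5, f(m) = -2 (−); new bracket [-3.5, -3]
m = -3.25, f(m) = -0.375 (−); new bracket [-3.25, -3]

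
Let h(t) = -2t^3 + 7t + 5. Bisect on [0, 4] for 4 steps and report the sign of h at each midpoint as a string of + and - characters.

+---

m = 2, h(m) = 3 (+); new bracket [2, 4]
m = 3, h(m) = -28 (−); new bracket [2, 3]
m = 2.5, h(m) = -8.75 (−); new bracket [2, 2.5]
m = 2.25, h(m) = -2.0312 (−); new bracket [2, 2.25]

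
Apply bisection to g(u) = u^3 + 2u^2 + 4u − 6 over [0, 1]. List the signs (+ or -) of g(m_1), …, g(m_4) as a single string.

---+

g(0.5) = -3.375 < 0, so the root lies in [0.5, 1]
g(0.75) = -1.453125 < 0, so the root lies in [0.75, 1]
g(0.875) = -0.298828 < 0, so the root lies in [0.875, 1]
g(0.9375) = 0.3318 > 0, so the root lies in [0.875, 0.9375]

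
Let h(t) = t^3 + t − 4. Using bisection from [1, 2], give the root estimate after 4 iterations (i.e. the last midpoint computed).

t = 1.5 gives h = 0.875, positive; keep [1, 1.5]
t = 1.25 gives h = -0.796875, negative; keep [1.25, 1.5]
t = 1.375 gives h = -0.025391, negative; keep [1.375, 1.5]
t = 1.4375 gives h = 0.408, positive; keep [1.375, 1.4375]

1.4375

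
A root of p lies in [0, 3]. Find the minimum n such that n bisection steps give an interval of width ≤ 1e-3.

12

Width after n steps is 3/2^n. Need 2^n ≥ 3/1e-3 = 3000.
2^11 = 2048 < 3000 ≤ 2^12 = 4096, so n = 12.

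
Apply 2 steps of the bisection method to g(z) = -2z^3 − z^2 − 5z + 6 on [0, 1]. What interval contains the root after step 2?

g(0.5) = 3 > 0, so the root lies in [0.5, 1]
g(0.75) = 0.84375 > 0, so the root lies in [0.75, 1]

[0.75, 1]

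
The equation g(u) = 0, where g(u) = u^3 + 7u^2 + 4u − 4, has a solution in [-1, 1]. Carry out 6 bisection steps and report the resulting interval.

midpoint 0: g = -4 < 0 → [0, 1]
midpoint 0.5: g = -0.125 < 0 → [0.5, 1]
midpoint 0.75: g = 3.359375 > 0 → [0.5, 0.75]
midpoint 0.625: g = 1.4785 > 0 → [0.5, 0.625]
midpoint 0.5625: g = 0.6428 > 0 → [0.5, 0.5625]
midpoint 0.53125: g = 0.2505 > 0 → [0.5, 0.53125]

[0.5, 0.53125]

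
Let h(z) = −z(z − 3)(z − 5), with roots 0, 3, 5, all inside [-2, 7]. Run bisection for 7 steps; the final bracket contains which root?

z = 2.5 gives h = -3.125, negative; keep [-2, 2.5]
z = 0.25 gives h = -3.265625, negative; keep [-2, 0.25]
z = -0.875 gives h = 19.919922, positive; keep [-0.875, 0.25]
z = -0.3125 gives h = 5.4993, positive; keep [-0.3125, 0.25]
z = -0.03125 gives h = 0.4766, positive; keep [-0.03125, 0.25]
z = 0.109375 gives h = -1.5462, negative; keep [-0.03125, 0.109375]
z = 0.0390625 gives h = -0.5738, negative; keep [-0.03125, 0.0390625]

0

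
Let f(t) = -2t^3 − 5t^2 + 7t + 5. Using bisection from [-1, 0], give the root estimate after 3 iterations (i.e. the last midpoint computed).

-0.625

midpoint -0.5: f = 0.5 > 0 → [-1, -0.5]
midpoint -0.75: f = -2.21875 < 0 → [-0.75, -0.5]
midpoint -0.625: f = -0.839844 < 0 → [-0.625, -0.5]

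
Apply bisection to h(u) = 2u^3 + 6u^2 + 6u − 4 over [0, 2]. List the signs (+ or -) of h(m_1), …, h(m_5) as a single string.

h(1) = 10 > 0, so the root lies in [0, 1]
h(0.5) = 0.75 > 0, so the root lies in [0, 0.5]
h(0.25) = -2.09375 < 0, so the root lies in [0.25, 0.5]
h(0.375) = -0.8008 < 0, so the root lies in [0.375, 0.5]
h(0.4375) = -0.0591 < 0, so the root lies in [0.4375, 0.5]

++---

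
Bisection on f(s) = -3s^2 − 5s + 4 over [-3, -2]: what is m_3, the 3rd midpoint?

midpoint -2.5: f = -2.25 < 0 → [-2.5, -2]
midpoint -2.25: f = 0.0625 > 0 → [-2.5, -2.25]
midpoint -2.375: f = -1.046875 < 0 → [-2.375, -2.25]

-2.375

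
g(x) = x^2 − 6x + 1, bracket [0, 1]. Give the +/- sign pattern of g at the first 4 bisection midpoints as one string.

midpoint 0.5: g = -1.75 < 0 → [0, 0.5]
midpoint 0.25: g = -0.4375 < 0 → [0, 0.25]
midpoint 0.125: g = 0.265625 > 0 → [0.125, 0.25]
midpoint 0.1875: g = -0.0898 < 0 → [0.125, 0.1875]

--+-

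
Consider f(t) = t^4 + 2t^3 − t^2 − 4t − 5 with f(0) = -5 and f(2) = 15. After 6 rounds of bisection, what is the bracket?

t = 1 gives f = -7, negative; keep [1, 2]
t = 1.5 gives f = -1.4375, negative; keep [1.5, 2]
t = 1.75 gives f = 5.035156, positive; keep [1.5, 1.75]
t = 1.625 gives f = 1.4143, positive; keep [1.5, 1.625]
t = 1.5625 gives f = -0.1015, negative; keep [1.5625, 1.625]
t = 1.59375 gives f = 0.6331, positive; keep [1.5625, 1.59375]

[1.5625, 1.59375]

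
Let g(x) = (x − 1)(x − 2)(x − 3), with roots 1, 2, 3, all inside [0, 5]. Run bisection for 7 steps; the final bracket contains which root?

g(2.5) = -0.375 < 0, so the root lies in [2.5, 5]
g(3.75) = 3.609375 > 0, so the root lies in [2.5, 3.75]
g(3.125) = 0.298828 > 0, so the root lies in [2.5, 3.125]
g(2.8125) = -0.2761 < 0, so the root lies in [2.8125, 3.125]
g(2.96875) = -0.0596 < 0, so the root lies in [2.96875, 3.125]
g(3.046875) = 0.1004 > 0, so the root lies in [2.96875, 3.046875]
g(3.0078125) = 0.0158 > 0, so the root lies in [2.96875, 3.0078125]

3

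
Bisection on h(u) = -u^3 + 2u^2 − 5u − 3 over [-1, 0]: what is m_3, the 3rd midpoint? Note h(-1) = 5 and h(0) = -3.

-0.375

midpoint -0.5: h = 0.125 > 0 → [-0.5, 0]
midpoint -0.25: h = -1.609375 < 0 → [-0.5, -0.25]
midpoint -0.375: h = -0.791016 < 0 → [-0.5, -0.375]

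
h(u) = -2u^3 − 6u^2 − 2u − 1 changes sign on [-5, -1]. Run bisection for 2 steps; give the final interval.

[-3, -2]

u = -3 gives h = 5, positive; keep [-3, -1]
u = -2 gives h = -5, negative; keep [-3, -2]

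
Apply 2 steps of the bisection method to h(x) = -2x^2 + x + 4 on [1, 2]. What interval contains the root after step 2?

[1.5, 1.75]

midpoint 1.5: h = 1 > 0 → [1.5, 2]
midpoint 1.75: h = -0.375 < 0 → [1.5, 1.75]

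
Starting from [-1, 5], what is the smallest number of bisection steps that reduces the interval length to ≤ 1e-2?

Width after n steps is 6/2^n. Need 2^n ≥ 6/1e-2 = 600.
2^9 = 512 < 600 ≤ 2^10 = 1024, so n = 10.

10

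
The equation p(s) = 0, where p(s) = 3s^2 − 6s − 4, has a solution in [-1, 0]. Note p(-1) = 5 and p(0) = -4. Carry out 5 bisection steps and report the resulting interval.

s = -0.5 gives p = -0.25, negative; keep [-1, -0.5]
s = -0.75 gives p = 2.1875, positive; keep [-0.75, -0.5]
s = -0.625 gives p = 0.921875, positive; keep [-0.625, -0.5]
s = -0.5625 gives p = 0.3242, positive; keep [-0.5625, -0.5]
s = -0.53125 gives p = 0.0342, positive; keep [-0.53125, -0.5]

[-0.53125, -0.5]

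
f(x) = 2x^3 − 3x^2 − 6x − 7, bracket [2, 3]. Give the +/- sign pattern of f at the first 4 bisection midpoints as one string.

m = 2.5, f(m) = -9.5 (−); new bracket [2.5, 3]
m = 2.75, f(m) = -4.59375 (−); new bracket [2.75, 3]
m = 2.875, f(m) = -1.519531 (−); new bracket [2.875, 3]
m = 2.9375, f(m) = 0.1831 (+); new bracket [2.875, 2.9375]

---+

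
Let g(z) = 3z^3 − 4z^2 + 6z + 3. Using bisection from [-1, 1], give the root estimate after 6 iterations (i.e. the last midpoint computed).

-0.40625

m = 0, g(m) = 3 (+); new bracket [-1, 0]
m = -0.5, g(m) = -1.375 (−); new bracket [-0.5, 0]
m = -0.25, g(m) = 1.203125 (+); new bracket [-0.5, -0.25]
m = -0.375, g(m) = 0.0293 (+); new bracket [-0.5, -0.375]
m = -0.4375, g(m) = -0.6418 (−); new bracket [-0.4375, -0.375]
m = -0.40625, g(m) = -0.2988 (−); new bracket [-0.40625, -0.375]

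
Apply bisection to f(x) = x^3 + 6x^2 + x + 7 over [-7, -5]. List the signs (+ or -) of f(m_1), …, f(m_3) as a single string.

+--

f(-6) = 1 > 0, so the root lies in [-7, -6]
f(-6.5) = -20.625 < 0, so the root lies in [-6.5, -6]
f(-6.25) = -9.015625 < 0, so the root lies in [-6.25, -6]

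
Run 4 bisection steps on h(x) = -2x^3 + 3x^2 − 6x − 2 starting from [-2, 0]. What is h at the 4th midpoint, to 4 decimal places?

0.7773

midpoint -1: h = 9 > 0 → [-1, 0]
midpoint -0.5: h = 2 > 0 → [-0.5, 0]
midpoint -0.25: h = -0.28125 < 0 → [-0.5, -0.25]
midpoint -0.375: h = 0.7773 > 0 → [-0.375, -0.25]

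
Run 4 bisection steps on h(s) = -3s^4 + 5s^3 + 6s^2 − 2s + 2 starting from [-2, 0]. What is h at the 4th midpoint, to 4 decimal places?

s = -1 gives h = 2, positive; keep [-2, -1]
s = -1.5 gives h = -13.5625, negative; keep [-1.5, -1]
s = -1.25 gives h = -3.214844, negative; keep [-1.25, -1]
s = -1.125 gives h = -0.0808, negative; keep [-1.125, -1]

-0.0808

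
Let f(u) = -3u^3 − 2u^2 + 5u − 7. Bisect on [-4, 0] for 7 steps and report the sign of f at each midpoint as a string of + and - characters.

-+++++-

midpoint -2: f = -1 < 0 → [-4, -2]
midpoint -3: f = 41 > 0 → [-3, -2]
midpoint -2.5: f = 14.875 > 0 → [-2.5, -2]
midpoint -2.25: f = 5.7969 > 0 → [-2.25, -2]
midpoint -2.125: f = 2.1309 > 0 → [-2.125, -2]
midpoint -2.0625: f = 0.5007 > 0 → [-2.0625, -2]
midpoint -2.03125: f = -0.2655 < 0 → [-2.0625, -2.03125]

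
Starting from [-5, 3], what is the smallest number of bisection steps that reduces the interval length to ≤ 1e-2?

Width after n steps is 8/2^n. Need 2^n ≥ 8/1e-2 = 800.
2^9 = 512 < 800 ≤ 2^10 = 1024, so n = 10.

10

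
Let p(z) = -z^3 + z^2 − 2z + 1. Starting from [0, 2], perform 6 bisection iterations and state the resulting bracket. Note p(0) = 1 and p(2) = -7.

z = 1 gives p = -1, negative; keep [0, 1]
z = 0.5 gives p = 0.125, positive; keep [0.5, 1]
z = 0.75 gives p = -0.359375, negative; keep [0.5, 0.75]
z = 0.625 gives p = -0.1035, negative; keep [0.5, 0.625]
z = 0.5625 gives p = 0.0134, positive; keep [0.5625, 0.625]
z = 0.59375 gives p = -0.0443, negative; keep [0.5625, 0.59375]

[0.5625, 0.59375]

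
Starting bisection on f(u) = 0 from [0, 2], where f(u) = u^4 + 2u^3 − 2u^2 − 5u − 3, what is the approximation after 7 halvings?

midpoint 1: f = -7 < 0 → [1, 2]
midpoint 1.5: f = -3.1875 < 0 → [1.5, 2]
midpoint 1.75: f = 2.222656 > 0 → [1.5, 1.75]
midpoint 1.625: f = -0.8513 < 0 → [1.625, 1.75]
midpoint 1.6875: f = 0.5872 > 0 → [1.625, 1.6875]
midpoint 1.65625: f = -0.1559 < 0 → [1.65625, 1.6875]
midpoint 1.671875: f = 0.2096 > 0 → [1.65625, 1.671875]

1.671875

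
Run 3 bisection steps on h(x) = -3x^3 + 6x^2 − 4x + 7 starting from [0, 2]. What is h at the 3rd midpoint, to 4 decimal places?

h(1) = 6 > 0, so the root lies in [1, 2]
h(1.5) = 4.375 > 0, so the root lies in [1.5, 2]
h(1.75) = 2.296875 > 0, so the root lies in [1.75, 2]

2.2969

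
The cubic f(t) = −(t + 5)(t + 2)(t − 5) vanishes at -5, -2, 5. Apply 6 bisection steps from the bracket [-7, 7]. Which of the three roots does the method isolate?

t = 0 gives f = 50, positive; keep [0, 7]
t = 3.5 gives f = 70.125, positive; keep [3.5, 7]
t = 5.25 gives f = -18.578125, negative; keep [3.5, 5.25]
t = 4.375 gives f = 37.3535, positive; keep [4.375, 5.25]
t = 4.8125 gives f = 12.5339, positive; keep [4.8125, 5.25]
t = 5.03125 gives f = -2.2041, negative; keep [4.8125, 5.03125]

5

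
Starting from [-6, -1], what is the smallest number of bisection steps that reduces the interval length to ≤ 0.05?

7

Width after n steps is 5/2^n. Need 2^n ≥ 5/0.05 = 100.
2^6 = 64 < 100 ≤ 2^7 = 128, so n = 7.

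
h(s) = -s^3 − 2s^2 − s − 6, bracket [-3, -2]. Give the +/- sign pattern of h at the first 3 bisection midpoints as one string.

midpoint -2.5: h = -0.375 < 0 → [-3, -2.5]
midpoint -2.75: h = 2.421875 > 0 → [-2.75, -2.5]
midpoint -2.625: h = 0.931641 > 0 → [-2.625, -2.5]

-++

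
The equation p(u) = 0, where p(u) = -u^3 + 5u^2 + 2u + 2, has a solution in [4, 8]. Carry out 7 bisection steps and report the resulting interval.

[5.40625, 5.4375]

m = 6, p(m) = -22 (−); new bracket [4, 6]
m = 5, p(m) = 12 (+); new bracket [5, 6]
m = 5.5, p(m) = -2.125 (−); new bracket [5, 5.5]
m = 5.25, p(m) = 5.6094 (+); new bracket [5.25, 5.5]
m = 5.375, p(m) = 1.916 (+); new bracket [5.375, 5.5]
m = 5.4375, p(m) = -0.0603 (−); new bracket [5.375, 5.4375]
m = 5.40625, p(m) = 0.9388 (+); new bracket [5.40625, 5.4375]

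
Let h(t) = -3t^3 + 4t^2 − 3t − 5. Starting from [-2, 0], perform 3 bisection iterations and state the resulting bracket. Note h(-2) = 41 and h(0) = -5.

[-0.75, -0.5]

h(-1) = 5 > 0, so the root lies in [-1, 0]
h(-0.5) = -2.125 < 0, so the root lies in [-1, -0.5]
h(-0.75) = 0.765625 > 0, so the root lies in [-0.75, -0.5]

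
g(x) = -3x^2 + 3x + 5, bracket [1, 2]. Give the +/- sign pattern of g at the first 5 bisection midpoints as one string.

+++--

m = 1.5, g(m) = 2.75 (+); new bracket [1.5, 2]
m = 1.75, g(m) = 1.0625 (+); new bracket [1.75, 2]
m = 1.875, g(m) = 0.078125 (+); new bracket [1.875, 2]
m = 1.9375, g(m) = -0.4492 (−); new bracket [1.875, 1.9375]
m = 1.90625, g(m) = -0.1826 (−); new bracket [1.875, 1.90625]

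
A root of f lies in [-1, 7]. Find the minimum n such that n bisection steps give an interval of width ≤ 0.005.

Width after n steps is 8/2^n. Need 2^n ≥ 8/0.005 = 1600.
2^10 = 1024 < 1600 ≤ 2^11 = 2048, so n = 11.

11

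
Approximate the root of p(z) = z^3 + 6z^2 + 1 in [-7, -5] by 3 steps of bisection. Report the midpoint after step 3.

-6.25

z = -6 gives p = 1, positive; keep [-7, -6]
z = -6.5 gives p = -20.125, negative; keep [-6.5, -6]
z = -6.25 gives p = -8.765625, negative; keep [-6.25, -6]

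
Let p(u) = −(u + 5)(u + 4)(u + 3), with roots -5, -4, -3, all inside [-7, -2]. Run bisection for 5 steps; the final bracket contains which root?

-5

midpoint -4.5: p = -0.375 < 0 → [-7, -4.5]
midpoint -5.75: p = 3.609375 > 0 → [-5.75, -4.5]
midpoint -5.125: p = 0.298828 > 0 → [-5.125, -4.5]
midpoint -4.8125: p = -0.2761 < 0 → [-5.125, -4.8125]
midpoint -4.96875: p = -0.0596 < 0 → [-5.125, -4.96875]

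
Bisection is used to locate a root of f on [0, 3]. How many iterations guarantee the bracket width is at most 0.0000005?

Width after n steps is 3/2^n. Need 2^n ≥ 3/0.0000005 = 6000000.
2^22 = 4194304 < 6000000 ≤ 2^23 = 8388608, so n = 23.

23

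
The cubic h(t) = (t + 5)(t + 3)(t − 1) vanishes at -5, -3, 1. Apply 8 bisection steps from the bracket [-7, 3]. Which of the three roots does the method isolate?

1

midpoint -2: h = -9 < 0 → [-2, 3]
midpoint 0.5: h = -9.625 < 0 → [0.5, 3]
midpoint 1.75: h = 24.046875 > 0 → [0.5, 1.75]
midpoint 1.125: h = 3.1582 > 0 → [0.5, 1.125]
midpoint 0.8125: h = -4.155 < 0 → [0.8125, 1.125]
midpoint 0.96875: h = -0.7403 < 0 → [0.96875, 1.125]
midpoint 1.046875: h = 1.1471 > 0 → [0.96875, 1.046875]
midpoint 1.0078125: h = 0.1881 > 0 → [0.96875, 1.0078125]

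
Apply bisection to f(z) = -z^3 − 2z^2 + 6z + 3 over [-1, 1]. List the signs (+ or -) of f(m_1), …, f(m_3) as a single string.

+-+

z = 0 gives f = 3, positive; keep [-1, 0]
z = -0.5 gives f = -0.375, negative; keep [-0.5, 0]
z = -0.25 gives f = 1.390625, positive; keep [-0.5, -0.25]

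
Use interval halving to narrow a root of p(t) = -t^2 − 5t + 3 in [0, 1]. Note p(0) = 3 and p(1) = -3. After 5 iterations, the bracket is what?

t = 0.5 gives p = 0.25, positive; keep [0.5, 1]
t = 0.75 gives p = -1.3125, negative; keep [0.5, 0.75]
t = 0.625 gives p = -0.515625, negative; keep [0.5, 0.625]
t = 0.5625 gives p = -0.1289, negative; keep [0.5, 0.5625]
t = 0.53125 gives p = 0.0615, positive; keep [0.53125, 0.5625]

[0.53125, 0.5625]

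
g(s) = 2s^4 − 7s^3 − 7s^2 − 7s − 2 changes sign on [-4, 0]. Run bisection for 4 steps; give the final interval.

midpoint -2: g = 72 > 0 → [-2, 0]
midpoint -1: g = 7 > 0 → [-1, 0]
midpoint -0.5: g = 0.75 > 0 → [-0.5, 0]
midpoint -0.25: g = -0.5703 < 0 → [-0.5, -0.25]

[-0.5, -0.25]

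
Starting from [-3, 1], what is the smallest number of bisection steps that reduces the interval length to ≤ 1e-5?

Width after n steps is 4/2^n. Need 2^n ≥ 4/1e-5 = 400000.
2^18 = 262144 < 400000 ≤ 2^19 = 524288, so n = 19.

19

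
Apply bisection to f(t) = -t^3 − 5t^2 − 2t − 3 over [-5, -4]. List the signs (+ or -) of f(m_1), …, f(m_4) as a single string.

-+--

t = -4.5 gives f = -4.125, negative; keep [-5, -4.5]
t = -4.75 gives f = 0.859375, positive; keep [-4.75, -4.5]
t = -4.625 gives f = -1.771484, negative; keep [-4.75, -4.625]
t = -4.6875 gives f = -0.4915, negative; keep [-4.75, -4.6875]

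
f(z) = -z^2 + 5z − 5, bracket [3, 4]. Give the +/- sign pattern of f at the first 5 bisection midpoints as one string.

+--++

midpoint 3.5: f = 0.25 > 0 → [3.5, 4]
midpoint 3.75: f = -0.3125 < 0 → [3.5, 3.75]
midpoint 3.625: f = -0.015625 < 0 → [3.5, 3.625]
midpoint 3.5625: f = 0.1211 > 0 → [3.5625, 3.625]
midpoint 3.59375: f = 0.0537 > 0 → [3.59375, 3.625]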